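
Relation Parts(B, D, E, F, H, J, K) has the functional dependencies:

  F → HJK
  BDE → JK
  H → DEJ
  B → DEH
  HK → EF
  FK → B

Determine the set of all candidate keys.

{B}⁺: B→DEH adds D, E, H; BDE→JK adds J, K; HK→EF adds F → {B, D, E, F, H, J, K}.
{F}⁺: F→HJK adds H, J, K; H→DEJ adds D, E; FK→B adds B → {B, D, E, F, H, J, K}.
{H, K}⁺: H→DEJ adds D, E, J; HK→EF adds F; FK→B adds B → {B, D, E, F, H, J, K}. Minimal: {K}⁺ = {K}; {H}⁺ = {D, E, H, J} — none reach the full schema.

B; F; HK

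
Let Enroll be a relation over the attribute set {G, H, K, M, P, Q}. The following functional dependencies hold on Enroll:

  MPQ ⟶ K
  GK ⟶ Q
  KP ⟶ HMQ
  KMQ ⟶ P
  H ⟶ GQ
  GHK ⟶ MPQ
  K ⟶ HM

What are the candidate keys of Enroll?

K, HMP, MPQ

{K}⁺: K→HM adds H, M; H→GQ adds G, Q; GHK→MPQ adds P → {G, H, K, M, P, Q}.
{H, M, P}⁺: H→GQ adds G, Q; MPQ→K adds K → {G, H, K, M, P, Q}. Minimal: {M, P}⁺ = {M, P}; {H, P}⁺ = {G, H, P, Q}; {H, M}⁺ = {G, H, M, Q} — none reach the full schema.
{M, P, Q}⁺: MPQ→K adds K; KP→HMQ adds H; H→GQ adds G → {G, H, K, M, P, Q}. Minimal: {P, Q}⁺ = {P, Q}; {M, Q}⁺ = {M, Q}; {M, P}⁺ = {M, P} — none reach the full schema.
Any other superkey contains one of these as a subset, so there are no further candidate keys.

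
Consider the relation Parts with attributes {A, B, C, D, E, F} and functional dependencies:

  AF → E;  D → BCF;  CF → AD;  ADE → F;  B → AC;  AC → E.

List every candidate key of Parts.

{D}⁺: D→BCF adds B, C, F; CF→AD adds A; AC→E adds E → {A, B, C, D, E, F}.
{B, F}⁺: B→AC adds A, C; AC→E adds E; CF→AD adds D → {A, B, C, D, E, F}. Minimal: {F}⁺ = {F}; {B}⁺ = {A, B, C, E} — none reach the full schema.
{C, F}⁺: CF→AD adds A, D; AC→E adds E; D→BCF adds B → {A, B, C, D, E, F}. Minimal: {F}⁺ = {F}; {C}⁺ = {C} — none reach the full schema.
Any other superkey contains one of these as a subset, so there are no further candidate keys.

D; BF; CF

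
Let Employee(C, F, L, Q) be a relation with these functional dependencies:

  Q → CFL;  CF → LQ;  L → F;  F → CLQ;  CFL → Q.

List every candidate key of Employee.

{F}, {L}, {Q}

{F}⁺: F→CLQ adds C, L, Q → {C, F, L, Q}.
{L}⁺: L→F adds F; F→CLQ adds C, Q → {C, F, L, Q}.
{Q}⁺: Q→CFL adds C, F, L → {C, F, L, Q}.
Any other superkey contains one of these as a subset, so there are no further candidate keys.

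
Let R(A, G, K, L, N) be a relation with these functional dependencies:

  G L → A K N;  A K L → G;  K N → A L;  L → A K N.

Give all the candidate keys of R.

{L}⁺: L→AKN adds A, K, N; AKL→G adds G → {A, G, K, L, N}.
{K, N}⁺: KN→AL adds A, L; AKL→G adds G → {A, G, K, L, N}. Minimal: {N}⁺ = {N}; {K}⁺ = {K} — none reach the full schema.
Any other superkey contains one of these as a subset, so there are no further candidate keys.

{L}, {K, N}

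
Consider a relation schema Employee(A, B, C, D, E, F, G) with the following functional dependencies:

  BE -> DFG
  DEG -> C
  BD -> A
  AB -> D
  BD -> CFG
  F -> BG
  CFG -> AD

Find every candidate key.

BE, EF

Attribute E never appears on the right-hand side of any dependency, so E must belong to every candidate key.
{E}⁺ = {E}, which is not all of the schema, so we must add further attributes.
{B, E}⁺: BE→DFG adds D, F, G; DEG→C adds C; BD→A adds A → {A, B, C, D, E, F, G}. Minimal: {E}⁺ = {E}; {B}⁺ = {B} — none reach the full schema.
{E, F}⁺: F→BG adds B, G; BE→DFG adds D; DEG→C adds C; BD→A adds A → {A, B, C, D, E, F, G}. Minimal: {F}⁺ = {B, F, G}; {E}⁺ = {E} — none reach the full schema.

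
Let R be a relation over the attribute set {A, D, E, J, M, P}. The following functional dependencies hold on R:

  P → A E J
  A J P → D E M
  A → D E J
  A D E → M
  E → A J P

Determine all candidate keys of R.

{A}⁺: A→DEJ adds D, E, J; ADE→M adds M; E→AJP adds P → {A, D, E, J, M, P}.
{E}⁺: E→AJP adds A, J, P; AJP→DEM adds D, M → {A, D, E, J, M, P}.
{P}⁺: P→AEJ adds A, E, J; AJP→DEM adds D, M → {A, D, E, J, M, P}.
Any other superkey contains one of these as a subset, so there are no further candidate keys.

{A}, {E}, {P}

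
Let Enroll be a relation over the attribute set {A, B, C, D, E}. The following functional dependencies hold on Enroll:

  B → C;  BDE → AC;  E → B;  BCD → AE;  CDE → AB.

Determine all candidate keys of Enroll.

Attribute D never appears on the right-hand side of any dependency, so D must belong to every candidate key.
{D}⁺ = {D}, which is not all of the schema, so we must add further attributes.
{B, D}⁺: B→C adds C; BCD→AE adds A, E → {A, B, C, D, E}.
{D, E}⁺: E→B adds B; B→C adds C; BDE→AC adds A → {A, B, C, D, E}.
Any other superkey contains one of these as a subset, so there are no further candidate keys.

BD, DE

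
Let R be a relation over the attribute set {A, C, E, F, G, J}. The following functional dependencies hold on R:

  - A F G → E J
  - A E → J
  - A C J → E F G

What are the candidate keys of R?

{A, C, E}, {A, C, J}, {A, C, F, G}

{A, C, E}⁺: AE→J adds J; ACJ→EFG adds F, G → {A, C, E, F, G, J}. Minimal: {C, E}⁺ = {C, E}; {A, E}⁺ = {A, E, J}; {A, C}⁺ = {A, C} — none reach the full schema.
{A, C, J}⁺: ACJ→EFG adds E, F, G → {A, C, E, F, G, J}. Minimal: {C, J}⁺ = {C, J}; {A, J}⁺ = {A, J}; {A, C}⁺ = {A, C} — none reach the full schema.
{A, C, F, G}⁺: AFG→EJ adds E, J → {A, C, E, F, G, J}. Minimal: {C, F, G}⁺ = {C, F, G}; {A, F, G}⁺ = {A, E, F, G, J}; {A, C, G}⁺ = {A, C, G}; … — none reach the full schema.
Any other superkey contains one of these as a subset, so there are no further candidate keys.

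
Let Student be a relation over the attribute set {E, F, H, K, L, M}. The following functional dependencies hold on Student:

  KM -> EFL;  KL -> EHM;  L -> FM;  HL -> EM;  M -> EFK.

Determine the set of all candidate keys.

{L}⁺: L→FM adds F, M; M→EFK adds E, K; KL→EHM adds H → {E, F, H, K, L, M}.
{M}⁺: M→EFK adds E, F, K; KM→EFL adds L; KL→EHM adds H → {E, F, H, K, L, M}.

{L}; {M}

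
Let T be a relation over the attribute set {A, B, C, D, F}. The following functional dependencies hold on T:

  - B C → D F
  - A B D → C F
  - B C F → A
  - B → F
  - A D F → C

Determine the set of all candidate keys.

BC, ABD

{B, C}⁺: BC→DF adds D, F; BCF→A adds A → {A, B, C, D, F}. Minimal: {C}⁺ = {C}; {B}⁺ = {B, F} — none reach the full schema.
{A, B, D}⁺: ABD→CF adds C, F → {A, B, C, D, F}. Minimal: {B, D}⁺ = {B, D, F}; {A, D}⁺ = {A, D}; {A, B}⁺ = {A, B, F} — none reach the full schema.
Any other superkey contains one of these as a subset, so there are no further candidate keys.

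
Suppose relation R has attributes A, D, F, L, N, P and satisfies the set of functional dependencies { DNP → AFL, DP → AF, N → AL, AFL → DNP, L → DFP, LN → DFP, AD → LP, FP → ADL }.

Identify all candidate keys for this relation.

{L}⁺: L→DFP adds D, F, P; FP→ADL adds A; AFL→DNP adds N → {A, D, F, L, N, P}.
{N}⁺: N→AL adds A, L; L→DFP adds D, F, P → {A, D, F, L, N, P}.
{A, D}⁺: AD→LP adds L, P; DP→AF adds F; AFL→DNP adds N → {A, D, F, L, N, P}.
{D, P}⁺: DP→AF adds A, F; AD→LP adds L; AFL→DNP adds N → {A, D, F, L, N, P}.
{F, P}⁺: FP→ADL adds A, D, L; AFL→DNP adds N → {A, D, F, L, N, P}.

L, N, AD, DP, FP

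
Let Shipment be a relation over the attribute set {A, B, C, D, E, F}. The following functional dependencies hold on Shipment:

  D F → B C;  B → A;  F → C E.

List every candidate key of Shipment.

DF

{D, F}⁺: DF→BC adds B, C; B→A adds A; F→CE adds E → {A, B, C, D, E, F}. Minimal: {F}⁺ = {C, E, F}; {D}⁺ = {D} — none reach the full schema.
No other minimal superkey exists.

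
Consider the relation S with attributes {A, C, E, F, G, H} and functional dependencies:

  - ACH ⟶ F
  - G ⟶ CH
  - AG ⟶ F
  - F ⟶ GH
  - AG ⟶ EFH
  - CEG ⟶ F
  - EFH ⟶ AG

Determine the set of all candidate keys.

{A, F}⁺: F→GH adds G, H; AG→EFH adds E; G→CH adds C → {A, C, E, F, G, H}. Minimal: {F}⁺ = {C, F, G, H}; {A}⁺ = {A} — none reach the full schema.
{A, G}⁺: G→CH adds C, H; AG→F adds F; AG→EFH adds E → {A, C, E, F, G, H}. Minimal: {G}⁺ = {C, G, H}; {A}⁺ = {A} — none reach the full schema.
{E, F}⁺: F→GH adds G, H; EFH→AG adds A; G→CH adds C → {A, C, E, F, G, H}. Minimal: {F}⁺ = {C, F, G, H}; {E}⁺ = {E} — none reach the full schema.
{E, G}⁺: G→CH adds C, H; CEG→F adds F; EFH→AG adds A → {A, C, E, F, G, H}. Minimal: {G}⁺ = {C, G, H}; {E}⁺ = {E} — none reach the full schema.
{A, C, H}⁺: ACH→F adds F; F→GH adds G; AG→EFH adds E → {A, C, E, F, G, H}. Minimal: {C, H}⁺ = {C, H}; {A, H}⁺ = {A, H}; {A, C}⁺ = {A, C} — none reach the full schema.
Any other superkey contains one of these as a subset, so there are no further candidate keys.

AF; AG; EF; EG; ACH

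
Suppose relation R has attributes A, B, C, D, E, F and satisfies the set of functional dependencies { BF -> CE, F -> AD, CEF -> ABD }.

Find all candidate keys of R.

(B, F); (C, E, F)

{B, F}⁺: BF→CE adds C, E; F→AD adds A, D → {A, B, C, D, E, F}. Minimal: {F}⁺ = {A, D, F}; {B}⁺ = {B} — none reach the full schema.
{C, E, F}⁺: F→AD adds A, D; CEF→ABD adds B → {A, B, C, D, E, F}. Minimal: {E, F}⁺ = {A, D, E, F}; {C, F}⁺ = {A, C, D, F}; {C, E}⁺ = {C, E} — none reach the full schema.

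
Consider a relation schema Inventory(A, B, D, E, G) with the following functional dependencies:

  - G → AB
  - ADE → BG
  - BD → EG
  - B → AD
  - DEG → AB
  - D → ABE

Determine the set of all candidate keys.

(B), (D), (G)

{B}⁺: B→AD adds A, D; D→ABE adds E; ADE→BG adds G → {A, B, D, E, G}.
{D}⁺: D→ABE adds A, B, E; ADE→BG adds G → {A, B, D, E, G}.
{G}⁺: G→AB adds A, B; B→AD adds D; D→ABE adds E → {A, B, D, E, G}.
Any other superkey contains one of these as a subset, so there are no further candidate keys.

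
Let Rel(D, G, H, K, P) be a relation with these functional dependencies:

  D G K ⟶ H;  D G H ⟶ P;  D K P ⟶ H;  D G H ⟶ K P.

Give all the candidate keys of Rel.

(D, G, H), (D, G, K)

Attributes D, G never appear on any right-hand side, so every candidate key must contain {D, G}.
{D, G}⁺ = {D, G}, which is not all of the schema, so we must add further attributes.
{D, G, H}⁺: DGH→P adds P; DGH→KP adds K → {D, G, H, K, P}. Minimal: {G, H}⁺ = {G, H}; {D, H}⁺ = {D, H}; {D, G}⁺ = {D, G} — none reach the full schema.
{D, G, K}⁺: DGK→H adds H; DGH→P adds P → {D, G, H, K, P}. Minimal: {G, K}⁺ = {G, K}; {D, K}⁺ = {D, K}; {D, G}⁺ = {D, G} — none reach the full schema.
Any other superkey contains one of these as a subset, so there are no further candidate keys.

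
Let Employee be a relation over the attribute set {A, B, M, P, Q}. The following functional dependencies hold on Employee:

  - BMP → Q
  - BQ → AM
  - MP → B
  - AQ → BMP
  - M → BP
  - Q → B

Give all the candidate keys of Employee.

{M}⁺: M→BP adds B, P; BMP→Q adds Q; BQ→AM adds A → {A, B, M, P, Q}.
{Q}⁺: Q→B adds B; BQ→AM adds A, M; AQ→BMP adds P → {A, B, M, P, Q}.

{M}, {Q}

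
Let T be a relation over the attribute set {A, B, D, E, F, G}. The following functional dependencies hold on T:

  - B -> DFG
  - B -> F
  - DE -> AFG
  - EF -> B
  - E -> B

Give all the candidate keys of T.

{E}

Attribute E never appears on the right-hand side of any dependency, so E must belong to every candidate key.
{E}⁺ = {A, B, D, E, F, G}, which is all of the schema, so {E} is the only candidate key.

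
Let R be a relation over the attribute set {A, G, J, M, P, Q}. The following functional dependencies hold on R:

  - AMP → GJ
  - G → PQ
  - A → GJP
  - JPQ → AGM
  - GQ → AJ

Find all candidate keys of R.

{A}⁺: A→GJP adds G, J, P; G→PQ adds Q; JPQ→AGM adds M → {A, G, J, M, P, Q}.
{G}⁺: G→PQ adds P, Q; GQ→AJ adds A, J; JPQ→AGM adds M → {A, G, J, M, P, Q}.
{J, P, Q}⁺: JPQ→AGM adds A, G, M → {A, G, J, M, P, Q}.
Any other superkey contains one of these as a subset, so there are no further candidate keys.

{A}, {G}, {J, P, Q}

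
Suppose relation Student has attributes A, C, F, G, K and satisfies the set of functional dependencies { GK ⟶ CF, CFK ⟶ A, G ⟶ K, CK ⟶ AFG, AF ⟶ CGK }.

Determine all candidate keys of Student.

G, AF, CK

{G}⁺: G→K adds K; GK→CF adds C, F; CFK→A adds A → {A, C, F, G, K}.
{A, F}⁺: AF→CGK adds C, G, K → {A, C, F, G, K}. Minimal: {F}⁺ = {F}; {A}⁺ = {A} — none reach the full schema.
{C, K}⁺: CK→AFG adds A, F, G → {A, C, F, G, K}. Minimal: {K}⁺ = {K}; {C}⁺ = {C} — none reach the full schema.
Any other superkey contains one of these as a subset, so there are no further candidate keys.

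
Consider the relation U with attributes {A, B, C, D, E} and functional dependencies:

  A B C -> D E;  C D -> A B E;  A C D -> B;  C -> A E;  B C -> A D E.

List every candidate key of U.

Attribute C never appears on the right-hand side of any dependency, so C must belong to every candidate key.
{C}⁺ = {A, C, E}, which is not all of the schema, so we must add further attributes.
{B, C}⁺: C→AE adds A, E; BC→ADE adds D → {A, B, C, D, E}. Minimal: {C}⁺ = {A, C, E}; {B}⁺ = {B} — none reach the full schema.
{C, D}⁺: CD→ABE adds A, B, E → {A, B, C, D, E}. Minimal: {D}⁺ = {D}; {C}⁺ = {A, C, E} — none reach the full schema.
Any other superkey contains one of these as a subset, so there are no further candidate keys.

{B, C}, {C, D}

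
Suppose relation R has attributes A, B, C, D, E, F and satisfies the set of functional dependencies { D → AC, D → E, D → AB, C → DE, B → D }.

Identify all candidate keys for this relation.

Attribute F never appears on the right-hand side of any dependency, so F must belong to every candidate key.
{F}⁺ = {F}, which is not all of the schema, so we must add further attributes.
{B, F}⁺: B→D adds D; D→AC adds A, C; D→E adds E → {A, B, C, D, E, F}. Minimal: {F}⁺ = {F}; {B}⁺ = {A, B, C, D, E} — none reach the full schema.
{C, F}⁺: C→DE adds D, E; D→AC adds A; D→AB adds B → {A, B, C, D, E, F}. Minimal: {F}⁺ = {F}; {C}⁺ = {A, B, C, D, E} — none reach the full schema.
{D, F}⁺: D→AC adds A, C; D→E adds E; D→AB adds B → {A, B, C, D, E, F}. Minimal: {F}⁺ = {F}; {D}⁺ = {A, B, C, D, E} — none reach the full schema.
Any other superkey contains one of these as a subset, so there are no further candidate keys.

BF, CF, DF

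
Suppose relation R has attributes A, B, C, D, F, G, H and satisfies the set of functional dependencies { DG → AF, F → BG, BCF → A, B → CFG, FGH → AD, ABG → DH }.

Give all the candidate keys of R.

B, F, DG

{B}⁺: B→CFG adds C, F, G; BCF→A adds A; ABG→DH adds D, H → {A, B, C, D, F, G, H}.
{F}⁺: F→BG adds B, G; B→CFG adds C; BCF→A adds A; ABG→DH adds D, H → {A, B, C, D, F, G, H}.
{D, G}⁺: DG→AF adds A, F; F→BG adds B; B→CFG adds C; ABG→DH adds H → {A, B, C, D, F, G, H}. Minimal: {G}⁺ = {G}; {D}⁺ = {D} — none reach the full schema.
Any other superkey contains one of these as a subset, so there are no further candidate keys.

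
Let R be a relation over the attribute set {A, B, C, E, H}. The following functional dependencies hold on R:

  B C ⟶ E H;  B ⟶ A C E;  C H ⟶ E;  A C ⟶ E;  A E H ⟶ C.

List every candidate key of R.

Attribute B never appears on the right-hand side of any dependency, so B must belong to every candidate key.
{B}⁺ = {A, B, C, E, H}, which is all of the schema, so {B} is the only candidate key.

B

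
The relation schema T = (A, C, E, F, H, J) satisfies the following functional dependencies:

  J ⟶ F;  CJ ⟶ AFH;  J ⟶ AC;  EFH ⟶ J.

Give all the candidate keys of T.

{E, J}, {E, F, H}

Attribute E never appears on the right-hand side of any dependency, so E must belong to every candidate key.
{E}⁺ = {E}, which is not all of the schema, so we must add further attributes.
{E, J}⁺: J→F adds F; J→AC adds A, C; CJ→AFH adds H → {A, C, E, F, H, J}. Minimal: {J}⁺ = {A, C, F, H, J}; {E}⁺ = {E} — none reach the full schema.
{E, F, H}⁺: EFH→J adds J; J→AC adds A, C → {A, C, E, F, H, J}. Minimal: {F, H}⁺ = {F, H}; {E, H}⁺ = {E, H}; {E, F}⁺ = {E, F} — none reach the full schema.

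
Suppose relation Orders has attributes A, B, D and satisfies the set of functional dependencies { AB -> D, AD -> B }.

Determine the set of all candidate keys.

Attribute A never appears on the right-hand side of any dependency, so A must belong to every candidate key.
{A}⁺ = {A}, which is not all of the schema, so we must add further attributes.
{A, B}⁺: AB→D adds D → {A, B, D}.
{A, D}⁺: AD→B adds B → {A, B, D}.

AB; AD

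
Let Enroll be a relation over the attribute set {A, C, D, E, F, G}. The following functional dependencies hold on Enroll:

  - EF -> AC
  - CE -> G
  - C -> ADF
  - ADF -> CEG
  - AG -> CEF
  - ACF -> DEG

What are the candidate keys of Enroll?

{C}⁺: C→ADF adds A, D, F; ADF→CEG adds E, G → {A, C, D, E, F, G}.
{A, G}⁺: AG→CEF adds C, E, F; ACF→DEG adds D → {A, C, D, E, F, G}. Minimal: {G}⁺ = {G}; {A}⁺ = {A} — none reach the full schema.
{E, F}⁺: EF→AC adds A, C; CE→G adds G; C→ADF adds D → {A, C, D, E, F, G}. Minimal: {F}⁺ = {F}; {E}⁺ = {E} — none reach the full schema.
{A, D, F}⁺: ADF→CEG adds C, E, G → {A, C, D, E, F, G}. Minimal: {D, F}⁺ = {D, F}; {A, F}⁺ = {A, F}; {A, D}⁺ = {A, D} — none reach the full schema.
Any other superkey contains one of these as a subset, so there are no further candidate keys.

C; AG; EF; ADF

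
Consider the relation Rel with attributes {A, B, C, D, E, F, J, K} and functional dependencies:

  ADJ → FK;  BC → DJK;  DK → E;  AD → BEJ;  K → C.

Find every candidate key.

Attribute A never appears on the right-hand side of any dependency, so A must belong to every candidate key.
{A}⁺ = {A}, which is not all of the schema, so we must add further attributes.
{A, D}⁺: AD→BEJ adds B, E, J; ADJ→FK adds F, K; K→C adds C → {A, B, C, D, E, F, J, K}. Minimal: {D}⁺ = {D}; {A}⁺ = {A} — none reach the full schema.
{A, B, C}⁺: BC→DJK adds D, J, K; DK→E adds E; ADJ→FK adds F → {A, B, C, D, E, F, J, K}. Minimal: {B, C}⁺ = {B, C, D, E, J, K}; {A, C}⁺ = {A, C}; {A, B}⁺ = {A, B} — none reach the full schema.
{A, B, K}⁺: K→C adds C; BC→DJK adds D, J; DK→E adds E; ADJ→FK adds F → {A, B, C, D, E, F, J, K}. Minimal: {B, K}⁺ = {B, C, D, E, J, K}; {A, K}⁺ = {A, C, K}; {A, B}⁺ = {A, B} — none reach the full schema.
Any other superkey contains one of these as a subset, so there are no further candidate keys.

(A, D); (A, B, C); (A, B, K)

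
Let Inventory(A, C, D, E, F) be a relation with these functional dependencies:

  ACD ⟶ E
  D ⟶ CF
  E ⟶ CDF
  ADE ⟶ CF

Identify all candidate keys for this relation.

AD; AE

Attribute A never appears on the right-hand side of any dependency, so A must belong to every candidate key.
{A}⁺ = {A}, which is not all of the schema, so we must add further attributes.
{A, D}⁺: D→CF adds C, F; ACD→E adds E → {A, C, D, E, F}. Minimal: {D}⁺ = {C, D, F}; {A}⁺ = {A} — none reach the full schema.
{A, E}⁺: E→CDF adds C, D, F → {A, C, D, E, F}. Minimal: {E}⁺ = {C, D, E, F}; {A}⁺ = {A} — none reach the full schema.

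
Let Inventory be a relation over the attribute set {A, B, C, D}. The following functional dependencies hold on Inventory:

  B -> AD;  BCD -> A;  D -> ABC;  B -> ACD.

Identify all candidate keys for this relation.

{B}⁺: B→AD adds A, D; D→ABC adds C → {A, B, C, D}.
{D}⁺: D→ABC adds A, B, C → {A, B, C, D}.

{B}, {D}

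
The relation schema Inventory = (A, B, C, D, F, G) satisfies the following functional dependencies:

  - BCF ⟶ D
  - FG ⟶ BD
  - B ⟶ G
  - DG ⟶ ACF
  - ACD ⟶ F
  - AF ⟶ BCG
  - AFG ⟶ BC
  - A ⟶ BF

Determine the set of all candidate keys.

{A}⁺: A→BF adds B, F; B→G adds G; AF→BCG adds C; BCF→D adds D → {A, B, C, D, F, G}.
{B, D}⁺: B→G adds G; DG→ACF adds A, C, F → {A, B, C, D, F, G}.
{B, F}⁺: B→G adds G; FG→BD adds D; DG→ACF adds A, C → {A, B, C, D, F, G}.
{D, G}⁺: DG→ACF adds A, C, F; AF→BCG adds B → {A, B, C, D, F, G}.
{F, G}⁺: FG→BD adds B, D; DG→ACF adds A, C → {A, B, C, D, F, G}.

(A), (B, D), (B, F), (D, G), (F, G)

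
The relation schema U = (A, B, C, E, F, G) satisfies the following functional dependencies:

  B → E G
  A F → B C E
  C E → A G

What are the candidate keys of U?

Attribute F never appears on the right-hand side of any dependency, so F must belong to every candidate key.
{F}⁺ = {F}, which is not all of the schema, so we must add further attributes.
{A, F}⁺: AF→BCE adds B, C, E; CE→AG adds G → {A, B, C, E, F, G}.
{B, C, F}⁺: B→EG adds E, G; CE→AG adds A → {A, B, C, E, F, G}.
{C, E, F}⁺: CE→AG adds A, G; AF→BCE adds B → {A, B, C, E, F, G}.

(A, F); (B, C, F); (C, E, F)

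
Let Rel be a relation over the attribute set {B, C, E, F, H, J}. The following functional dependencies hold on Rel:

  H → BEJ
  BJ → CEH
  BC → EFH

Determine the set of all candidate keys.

(H), (B, C), (B, J)

{H}⁺: H→BEJ adds B, E, J; BJ→CEH adds C; BC→EFH adds F → {B, C, E, F, H, J}.
{B, C}⁺: BC→EFH adds E, F, H; H→BEJ adds J → {B, C, E, F, H, J}.
{B, J}⁺: BJ→CEH adds C, E, H; BC→EFH adds F → {B, C, E, F, H, J}.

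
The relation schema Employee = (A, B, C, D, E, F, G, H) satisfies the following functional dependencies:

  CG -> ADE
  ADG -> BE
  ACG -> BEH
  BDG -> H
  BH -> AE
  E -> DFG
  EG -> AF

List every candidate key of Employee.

{C, E}, {C, G}, {B, C, H}

Attribute C never appears on the right-hand side of any dependency, so C must belong to every candidate key.
{C}⁺ = {C}, which is not all of the schema, so we must add further attributes.
{C, E}⁺: E→DFG adds D, F, G; EG→AF adds A; ADG→BE adds B; ACG→BEH adds H → {A, B, C, D, E, F, G, H}. Minimal: {E}⁺ = {A, B, D, E, F, G, H}; {C}⁺ = {C} — none reach the full schema.
{C, G}⁺: CG→ADE adds A, D, E; ADG→BE adds B; ACG→BEH adds H; E→DFG adds F → {A, B, C, D, E, F, G, H}. Minimal: {G}⁺ = {G}; {C}⁺ = {C} — none reach the full schema.
{B, C, H}⁺: BH→AE adds A, E; E→DFG adds D, F, G → {A, B, C, D, E, F, G, H}. Minimal: {C, H}⁺ = {C, H}; {B, H}⁺ = {A, B, D, E, F, G, H}; {B, C}⁺ = {B, C} — none reach the full schema.
Any other superkey contains one of these as a subset, so there are no further candidate keys.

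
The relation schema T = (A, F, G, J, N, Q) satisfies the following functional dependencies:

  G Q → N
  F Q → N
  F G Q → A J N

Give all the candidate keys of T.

(F, G, Q)

Attributes F, G, Q never appear on any right-hand side, so every candidate key must contain {F, G, Q}.
{F, G, Q}⁺ = {A, F, G, J, N, Q}, which is all of the schema, so {F, G, Q} is the only candidate key.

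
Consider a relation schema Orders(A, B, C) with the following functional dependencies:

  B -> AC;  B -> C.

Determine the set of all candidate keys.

B

Attribute B never appears on the right-hand side of any dependency, so B must belong to every candidate key.
{B}⁺ = {A, B, C}, which is all of the schema, so {B} is the only candidate key.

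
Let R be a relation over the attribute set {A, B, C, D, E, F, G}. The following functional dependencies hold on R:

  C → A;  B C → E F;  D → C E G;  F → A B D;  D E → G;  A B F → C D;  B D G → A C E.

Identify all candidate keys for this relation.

{F}⁺: F→ABD adds A, B, D; ABF→CD adds C; BC→EF adds E; D→CEG adds G → {A, B, C, D, E, F, G}.
{B, C}⁺: C→A adds A; BC→EF adds E, F; F→ABD adds D; DE→G adds G → {A, B, C, D, E, F, G}.
{B, D}⁺: D→CEG adds C, E, G; BDG→ACE adds A; BC→EF adds F → {A, B, C, D, E, F, G}.
Any other superkey contains one of these as a subset, so there are no further candidate keys.

F; BC; BD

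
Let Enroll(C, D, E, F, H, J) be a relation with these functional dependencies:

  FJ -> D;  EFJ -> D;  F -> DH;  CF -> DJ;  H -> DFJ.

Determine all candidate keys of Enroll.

Attributes C, E never appear on any right-hand side, so every candidate key must contain {C, E}.
{C, E}⁺ = {C, E}, which is not all of the schema, so we must add further attributes.
{C, E, F}⁺: F→DH adds D, H; CF→DJ adds J → {C, D, E, F, H, J}. Minimal: {E, F}⁺ = {D, E, F, H, J}; {C, F}⁺ = {C, D, F, H, J}; {C, E}⁺ = {C, E} — none reach the full schema.
{C, E, H}⁺: H→DFJ adds D, F, J → {C, D, E, F, H, J}. Minimal: {E, H}⁺ = {D, E, F, H, J}; {C, H}⁺ = {C, D, F, H, J}; {C, E}⁺ = {C, E} — none reach the full schema.
Any other superkey contains one of these as a subset, so there are no further candidate keys.

CEF, CEH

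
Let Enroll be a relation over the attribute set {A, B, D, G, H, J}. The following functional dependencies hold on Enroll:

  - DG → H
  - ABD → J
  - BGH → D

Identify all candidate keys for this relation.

Attributes A, B, G never appear on any right-hand side, so every candidate key must contain {A, B, G}.
{A, B, G}⁺ = {A, B, G}, which is not all of the schema, so we must add further attributes.
{A, B, D, G}⁺: DG→H adds H; ABD→J adds J → {A, B, D, G, H, J}. Minimal: {B, D, G}⁺ = {B, D, G, H}; {A, D, G}⁺ = {A, D, G, H}; {A, B, G}⁺ = {A, B, G}; … — none reach the full schema.
{A, B, G, H}⁺: BGH→D adds D; ABD→J adds J → {A, B, D, G, H, J}. Minimal: {B, G, H}⁺ = {B, D, G, H}; {A, G, H}⁺ = {A, G, H}; {A, B, H}⁺ = {A, B, H}; … — none reach the full schema.

ABDG, ABGH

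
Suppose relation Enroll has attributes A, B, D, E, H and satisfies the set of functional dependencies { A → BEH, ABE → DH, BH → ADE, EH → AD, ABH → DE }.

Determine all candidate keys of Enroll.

{A}⁺: A→BEH adds B, E, H; ABE→DH adds D → {A, B, D, E, H}.
{B, H}⁺: BH→ADE adds A, D, E → {A, B, D, E, H}.
{E, H}⁺: EH→AD adds A, D; A→BEH adds B → {A, B, D, E, H}.
Any other superkey contains one of these as a subset, so there are no further candidate keys.

(A), (B, H), (E, H)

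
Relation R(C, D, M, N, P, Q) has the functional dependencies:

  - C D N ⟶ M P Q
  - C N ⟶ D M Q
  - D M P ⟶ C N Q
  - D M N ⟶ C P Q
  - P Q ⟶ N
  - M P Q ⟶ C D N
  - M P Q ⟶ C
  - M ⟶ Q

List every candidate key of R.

{C, N}⁺: CN→DMQ adds D, M, Q; DMN→CPQ adds P → {C, D, M, N, P, Q}. Minimal: {N}⁺ = {N}; {C}⁺ = {C} — none reach the full schema.
{M, P}⁺: M→Q adds Q; PQ→N adds N; MPQ→CDN adds C, D → {C, D, M, N, P, Q}. Minimal: {P}⁺ = {P}; {M}⁺ = {M, Q} — none reach the full schema.
{C, P, Q}⁺: PQ→N adds N; CN→DMQ adds D, M → {C, D, M, N, P, Q}. Minimal: {P, Q}⁺ = {N, P, Q}; {C, Q}⁺ = {C, Q}; {C, P}⁺ = {C, P} — none reach the full schema.
{D, M, N}⁺: DMN→CPQ adds C, P, Q → {C, D, M, N, P, Q}. Minimal: {M, N}⁺ = {M, N, Q}; {D, N}⁺ = {D, N}; {D, M}⁺ = {D, M, Q} — none reach the full schema.
Any other superkey contains one of these as a subset, so there are no further candidate keys.

CN, MP, CPQ, DMN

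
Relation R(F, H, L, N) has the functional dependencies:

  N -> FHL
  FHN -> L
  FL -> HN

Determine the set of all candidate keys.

{N}⁺: N→FHL adds F, H, L → {F, H, L, N}.
{F, L}⁺: FL→HN adds H, N → {F, H, L, N}. Minimal: {L}⁺ = {L}; {F}⁺ = {F} — none reach the full schema.
Any other superkey contains one of these as a subset, so there are no further candidate keys.

(N), (F, L)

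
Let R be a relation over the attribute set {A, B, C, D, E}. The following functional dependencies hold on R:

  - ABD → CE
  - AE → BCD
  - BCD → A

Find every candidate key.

{A, E}⁺: AE→BCD adds B, C, D → {A, B, C, D, E}. Minimal: {E}⁺ = {E}; {A}⁺ = {A} — none reach the full schema.
{A, B, D}⁺: ABD→CE adds C, E → {A, B, C, D, E}. Minimal: {B, D}⁺ = {B, D}; {A, D}⁺ = {A, D}; {A, B}⁺ = {A, B} — none reach the full schema.
{B, C, D}⁺: BCD→A adds A; ABD→CE adds E → {A, B, C, D, E}. Minimal: {C, D}⁺ = {C, D}; {B, D}⁺ = {B, D}; {B, C}⁺ = {B, C} — none reach the full schema.

{A, E}; {A, B, D}; {B, C, D}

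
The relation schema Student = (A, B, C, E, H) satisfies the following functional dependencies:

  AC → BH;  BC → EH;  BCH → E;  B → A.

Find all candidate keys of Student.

{A, C}, {B, C}

{A, C}⁺: AC→BH adds B, H; BC→EH adds E → {A, B, C, E, H}. Minimal: {C}⁺ = {C}; {A}⁺ = {A} — none reach the full schema.
{B, C}⁺: BC→EH adds E, H; B→A adds A → {A, B, C, E, H}. Minimal: {C}⁺ = {C}; {B}⁺ = {A, B} — none reach the full schema.
Any other superkey contains one of these as a subset, so there are no further candidate keys.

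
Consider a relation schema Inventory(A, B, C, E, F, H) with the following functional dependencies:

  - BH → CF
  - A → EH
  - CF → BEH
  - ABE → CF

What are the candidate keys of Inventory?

{A, B}⁺: A→EH adds E, H; ABE→CF adds C, F → {A, B, C, E, F, H}. Minimal: {B}⁺ = {B}; {A}⁺ = {A, E, H} — none reach the full schema.
{A, C, F}⁺: A→EH adds E, H; CF→BEH adds B → {A, B, C, E, F, H}. Minimal: {C, F}⁺ = {B, C, E, F, H}; {A, F}⁺ = {A, E, F, H}; {A, C}⁺ = {A, C, E, H} — none reach the full schema.
Any other superkey contains one of these as a subset, so there are no further candidate keys.

{A, B}, {A, C, F}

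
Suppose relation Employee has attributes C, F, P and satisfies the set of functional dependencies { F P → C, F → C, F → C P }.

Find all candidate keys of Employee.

Attribute F never appears on the right-hand side of any dependency, so F must belong to every candidate key.
{F}⁺ = {C, F, P}, which is all of the schema, so {F} is the only candidate key.

{F}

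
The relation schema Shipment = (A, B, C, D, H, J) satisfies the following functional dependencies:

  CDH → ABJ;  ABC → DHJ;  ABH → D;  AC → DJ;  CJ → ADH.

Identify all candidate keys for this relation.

{A, C}, {C, J}, {C, D, H}

Attribute C never appears on the right-hand side of any dependency, so C must belong to every candidate key.
{C}⁺ = {C}, which is not all of the schema, so we must add further attributes.
{A, C}⁺: AC→DJ adds D, J; CJ→ADH adds H; CDH→ABJ adds B → {A, B, C, D, H, J}. Minimal: {C}⁺ = {C}; {A}⁺ = {A} — none reach the full schema.
{C, J}⁺: CJ→ADH adds A, D, H; CDH→ABJ adds B → {A, B, C, D, H, J}. Minimal: {J}⁺ = {J}; {C}⁺ = {C} — none reach the full schema.
{C, D, H}⁺: CDH→ABJ adds A, B, J → {A, B, C, D, H, J}. Minimal: {D, H}⁺ = {D, H}; {C, H}⁺ = {C, H}; {C, D}⁺ = {C, D} — none reach the full schema.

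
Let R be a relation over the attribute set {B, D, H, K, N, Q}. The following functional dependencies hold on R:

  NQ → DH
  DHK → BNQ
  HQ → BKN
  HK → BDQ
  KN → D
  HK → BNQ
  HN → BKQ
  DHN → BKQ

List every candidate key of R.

HK, HN, HQ, NQ

{H, K}⁺: HK→BDQ adds B, D, Q; HK→BNQ adds N → {B, D, H, K, N, Q}. Minimal: {K}⁺ = {K}; {H}⁺ = {H} — none reach the full schema.
{H, N}⁺: HN→BKQ adds B, K, Q; NQ→DH adds D → {B, D, H, K, N, Q}. Minimal: {N}⁺ = {N}; {H}⁺ = {H} — none reach the full schema.
{H, Q}⁺: HQ→BKN adds B, K, N; HK→BDQ adds D → {B, D, H, K, N, Q}. Minimal: {Q}⁺ = {Q}; {H}⁺ = {H} — none reach the full schema.
{N, Q}⁺: NQ→DH adds D, H; HQ→BKN adds B, K → {B, D, H, K, N, Q}. Minimal: {Q}⁺ = {Q}; {N}⁺ = {N} — none reach the full schema.
Any other superkey contains one of these as a subset, so there are no further candidate keys.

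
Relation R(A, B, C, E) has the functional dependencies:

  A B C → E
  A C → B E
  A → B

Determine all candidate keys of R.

Attributes A, C never appear on any right-hand side, so every candidate key must contain {A, C}.
{A, C}⁺ = {A, B, C, E}, which is all of the schema, so {A, C} is the only candidate key.

{A, C}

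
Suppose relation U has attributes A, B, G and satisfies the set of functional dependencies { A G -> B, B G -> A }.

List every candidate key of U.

Attribute G never appears on the right-hand side of any dependency, so G must belong to every candidate key.
{G}⁺ = {G}, which is not all of the schema, so we must add further attributes.
{A, G}⁺: AG→B adds B → {A, B, G}.
{B, G}⁺: BG→A adds A → {A, B, G}.
Any other superkey contains one of these as a subset, so there are no further candidate keys.

{A, G}; {B, G}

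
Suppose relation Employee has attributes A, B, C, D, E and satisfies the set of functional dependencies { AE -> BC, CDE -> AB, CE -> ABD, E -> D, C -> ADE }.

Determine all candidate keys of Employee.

{C}⁺: C→ADE adds A, D, E; AE→BC adds B → {A, B, C, D, E}.
{A, E}⁺: AE→BC adds B, C; CE→ABD adds D → {A, B, C, D, E}. Minimal: {E}⁺ = {D, E}; {A}⁺ = {A} — none reach the full schema.

C; AE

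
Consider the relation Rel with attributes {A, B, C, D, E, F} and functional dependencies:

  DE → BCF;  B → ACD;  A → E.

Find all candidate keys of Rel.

{B}⁺: B→ACD adds A, C, D; A→E adds E; DE→BCF adds F → {A, B, C, D, E, F}.
{A, D}⁺: A→E adds E; DE→BCF adds B, C, F → {A, B, C, D, E, F}. Minimal: {D}⁺ = {D}; {A}⁺ = {A, E} — none reach the full schema.
{D, E}⁺: DE→BCF adds B, C, F; B→ACD adds A → {A, B, C, D, E, F}. Minimal: {E}⁺ = {E}; {D}⁺ = {D} — none reach the full schema.
Any other superkey contains one of these as a subset, so there are no further candidate keys.

B, AD, DE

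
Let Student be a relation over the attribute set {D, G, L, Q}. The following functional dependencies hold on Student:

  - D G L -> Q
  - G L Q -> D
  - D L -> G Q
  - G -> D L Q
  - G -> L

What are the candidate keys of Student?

{G}, {D, L}

{G}⁺: G→DLQ adds D, L, Q → {D, G, L, Q}.
{D, L}⁺: DL→GQ adds G, Q → {D, G, L, Q}. Minimal: {L}⁺ = {L}; {D}⁺ = {D} — none reach the full schema.
Any other superkey contains one of these as a subset, so there are no further candidate keys.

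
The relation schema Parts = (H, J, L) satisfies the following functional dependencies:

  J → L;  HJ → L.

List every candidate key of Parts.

HJ

Attributes H, J never appear on any right-hand side, so every candidate key must contain {H, J}.
{H, J}⁺ = {H, J, L}, which is all of the schema, so {H, J} is the only candidate key.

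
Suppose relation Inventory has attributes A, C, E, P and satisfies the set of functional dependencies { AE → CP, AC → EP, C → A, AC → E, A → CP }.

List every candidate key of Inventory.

{A}⁺: A→CP adds C, P; AC→EP adds E → {A, C, E, P}.
{C}⁺: C→A adds A; AC→E adds E; A→CP adds P → {A, C, E, P}.
Any other superkey contains one of these as a subset, so there are no further candidate keys.

{A}, {C}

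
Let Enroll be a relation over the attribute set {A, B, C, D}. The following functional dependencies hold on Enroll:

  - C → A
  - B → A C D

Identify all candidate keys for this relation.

{B}

Attribute B never appears on the right-hand side of any dependency, so B must belong to every candidate key.
{B}⁺ = {A, B, C, D}, which is all of the schema, so {B} is the only candidate key.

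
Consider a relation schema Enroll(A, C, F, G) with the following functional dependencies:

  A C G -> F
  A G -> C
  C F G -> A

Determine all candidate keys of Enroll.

Attribute G never appears on the right-hand side of any dependency, so G must belong to every candidate key.
{G}⁺ = {G}, which is not all of the schema, so we must add further attributes.
{A, G}⁺: AG→C adds C; ACG→F adds F → {A, C, F, G}. Minimal: {G}⁺ = {G}; {A}⁺ = {A} — none reach the full schema.
{C, F, G}⁺: CFG→A adds A → {A, C, F, G}. Minimal: {F, G}⁺ = {F, G}; {C, G}⁺ = {C, G}; {C, F}⁺ = {C, F} — none reach the full schema.
Any other superkey contains one of these as a subset, so there are no further candidate keys.

{A, G}; {C, F, G}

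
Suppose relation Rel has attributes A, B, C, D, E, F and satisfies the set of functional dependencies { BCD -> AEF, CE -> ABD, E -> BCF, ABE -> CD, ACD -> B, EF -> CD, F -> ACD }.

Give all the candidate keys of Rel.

{E}⁺: E→BCF adds B, C, F; EF→CD adds D; F→ACD adds A → {A, B, C, D, E, F}.
{F}⁺: F→ACD adds A, C, D; ACD→B adds B; BCD→AEF adds E → {A, B, C, D, E, F}.
{A, C, D}⁺: ACD→B adds B; BCD→AEF adds E, F → {A, B, C, D, E, F}. Minimal: {C, D}⁺ = {C, D}; {A, D}⁺ = {A, D}; {A, C}⁺ = {A, C} — none reach the full schema.
{B, C, D}⁺: BCD→AEF adds A, E, F → {A, B, C, D, E, F}. Minimal: {C, D}⁺ = {C, D}; {B, D}⁺ = {B, D}; {B, C}⁺ = {B, C} — none reach the full schema.

(E), (F), (A, C, D), (B, C, D)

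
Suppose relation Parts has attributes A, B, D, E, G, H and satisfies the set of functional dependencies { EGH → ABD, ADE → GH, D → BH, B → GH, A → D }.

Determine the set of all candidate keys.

{A, E}⁺: A→D adds D; ADE→GH adds G, H; D→BH adds B → {A, B, D, E, G, H}. Minimal: {E}⁺ = {E}; {A}⁺ = {A, B, D, G, H} — none reach the full schema.
{B, E}⁺: B→GH adds G, H; EGH→ABD adds A, D → {A, B, D, E, G, H}. Minimal: {E}⁺ = {E}; {B}⁺ = {B, G, H} — none reach the full schema.
{D, E}⁺: D→BH adds B, H; B→GH adds G; EGH→ABD adds A → {A, B, D, E, G, H}. Minimal: {E}⁺ = {E}; {D}⁺ = {B, D, G, H} — none reach the full schema.
{E, G, H}⁺: EGH→ABD adds A, B, D → {A, B, D, E, G, H}. Minimal: {G, H}⁺ = {G, H}; {E, H}⁺ = {E, H}; {E, G}⁺ = {E, G} — none reach the full schema.

AE; BE; DE; EGH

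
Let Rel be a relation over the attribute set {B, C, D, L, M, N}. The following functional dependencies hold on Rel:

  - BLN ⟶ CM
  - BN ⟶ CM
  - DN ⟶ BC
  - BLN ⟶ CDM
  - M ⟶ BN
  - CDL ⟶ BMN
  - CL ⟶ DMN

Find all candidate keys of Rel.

Attribute L never appears on the right-hand side of any dependency, so L must belong to every candidate key.
{L}⁺ = {L}, which is not all of the schema, so we must add further attributes.
{C, L}⁺: CL→DMN adds D, M, N; DN→BC adds B → {B, C, D, L, M, N}.
{L, M}⁺: M→BN adds B, N; BLN→CM adds C; BLN→CDM adds D → {B, C, D, L, M, N}.
{B, L, N}⁺: BLN→CM adds C, M; BLN→CDM adds D → {B, C, D, L, M, N}.
{D, L, N}⁺: DN→BC adds B, C; BLN→CDM adds M → {B, C, D, L, M, N}.
Any other superkey contains one of these as a subset, so there are no further candidate keys.

{C, L}, {L, M}, {B, L, N}, {D, L, N}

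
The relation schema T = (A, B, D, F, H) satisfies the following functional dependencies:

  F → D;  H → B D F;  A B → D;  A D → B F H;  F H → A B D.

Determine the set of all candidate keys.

(H); (A, B); (A, D); (A, F)

{H}⁺: H→BDF adds B, D, F; FH→ABD adds A → {A, B, D, F, H}.
{A, B}⁺: AB→D adds D; AD→BFH adds F, H → {A, B, D, F, H}. Minimal: {B}⁺ = {B}; {A}⁺ = {A} — none reach the full schema.
{A, D}⁺: AD→BFH adds B, F, H → {A, B, D, F, H}. Minimal: {D}⁺ = {D}; {A}⁺ = {A} — none reach the full schema.
{A, F}⁺: F→D adds D; AD→BFH adds B, H → {A, B, D, F, H}. Minimal: {F}⁺ = {D, F}; {A}⁺ = {A} — none reach the full schema.
Any other superkey contains one of these as a subset, so there are no further candidate keys.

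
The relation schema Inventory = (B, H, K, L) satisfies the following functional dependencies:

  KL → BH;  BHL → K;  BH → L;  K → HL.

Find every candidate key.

K, BH

{K}⁺: K→HL adds H, L; KL→BH adds B → {B, H, K, L}.
{B, H}⁺: BH→L adds L; BHL→K adds K → {B, H, K, L}. Minimal: {H}⁺ = {H}; {B}⁺ = {B} — none reach the full schema.
Any other superkey contains one of these as a subset, so there are no further candidate keys.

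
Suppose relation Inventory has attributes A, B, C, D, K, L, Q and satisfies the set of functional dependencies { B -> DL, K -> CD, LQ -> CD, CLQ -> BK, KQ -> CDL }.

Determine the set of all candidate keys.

ABQ; AKQ; ALQ

Attributes A, Q never appear on any right-hand side, so every candidate key must contain {A, Q}.
{A, Q}⁺ = {A, Q}, which is not all of the schema, so we must add further attributes.
{A, B, Q}⁺: B→DL adds D, L; LQ→CD adds C; CLQ→BK adds K → {A, B, C, D, K, L, Q}.
{A, K, Q}⁺: K→CD adds C, D; KQ→CDL adds L; CLQ→BK adds B → {A, B, C, D, K, L, Q}.
{A, L, Q}⁺: LQ→CD adds C, D; CLQ→BK adds B, K → {A, B, C, D, K, L, Q}.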